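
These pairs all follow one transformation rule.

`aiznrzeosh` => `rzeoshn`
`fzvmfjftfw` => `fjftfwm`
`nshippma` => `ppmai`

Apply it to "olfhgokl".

Each output is the input with this applied: delete the first 3 characters, then move the first character to the end.
For "olfhgokl", step one produces "hgokl"; step two turns that into "goklh".

goklh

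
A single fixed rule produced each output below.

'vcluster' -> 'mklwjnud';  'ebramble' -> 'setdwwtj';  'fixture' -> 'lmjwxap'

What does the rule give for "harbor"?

The rule is to shift every letter 8 places backward in the alphabet (wrapping around), then move the first 3 characters to the end (rotate left by 3).
For "harbor", step one produces "zsjtgj"; step two turns that into "tgjzsj".
(Check on "vcluster": → "nudmklwj" → "mklwjnud" ✓)

tgjzsj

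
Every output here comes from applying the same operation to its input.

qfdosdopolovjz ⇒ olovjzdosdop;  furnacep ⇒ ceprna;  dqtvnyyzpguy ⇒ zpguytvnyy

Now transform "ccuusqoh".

qohuus

The transformation: delete the first 2 characters, then swap the front and back halves of the string.
Doing the same to "ccuusqoh": "qohuus".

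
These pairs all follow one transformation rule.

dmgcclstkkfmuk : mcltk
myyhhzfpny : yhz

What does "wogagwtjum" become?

oaw

Rule — keep every other character starting from the second (positions 2nd, 4th, 6th, ...), then delete the last 2 characters.
Doing the same to "wogagwtjum": "oaw".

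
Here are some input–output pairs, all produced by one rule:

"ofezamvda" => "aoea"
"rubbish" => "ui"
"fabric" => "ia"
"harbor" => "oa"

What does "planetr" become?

ae

The rule is to move the last 2 characters to the front (rotate right by 2), then keep only the vowels.
For "planetr", step one produces "trplane"; step two turns that into "ae".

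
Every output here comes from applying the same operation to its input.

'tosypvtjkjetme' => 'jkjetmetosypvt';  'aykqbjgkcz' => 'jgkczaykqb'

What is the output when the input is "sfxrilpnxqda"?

What's happening: swap the front and back halves of the string.
On "sfxrilpnxqda" that produces "pnxqdasfxril".

pnxqdasfxril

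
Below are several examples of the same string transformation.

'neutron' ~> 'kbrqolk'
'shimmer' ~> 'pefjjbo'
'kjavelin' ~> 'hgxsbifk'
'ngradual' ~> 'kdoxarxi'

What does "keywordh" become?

hbvtloae

The pattern: shift every letter 3 places backward in the alphabet (wrapping around).
For "keywordh" the result is "hbvtloae".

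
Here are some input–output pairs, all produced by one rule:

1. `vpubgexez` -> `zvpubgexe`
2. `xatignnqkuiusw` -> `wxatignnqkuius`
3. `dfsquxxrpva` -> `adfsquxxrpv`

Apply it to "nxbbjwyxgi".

inxbbjwyxg

Looking at the pairs, the operation is to move the last character to the front.
"nxbbjwyxgi" → "inxbbjwyxg".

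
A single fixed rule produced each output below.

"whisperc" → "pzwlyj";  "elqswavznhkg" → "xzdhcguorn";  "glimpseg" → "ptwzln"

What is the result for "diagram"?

hnyht

In each case the input is transformed by: shift every letter 7 places forward in the alphabet (wrapping around), then delete the first 2 characters.
For "diagram", step one produces "kphnyht"; step two turns that into "hnyht".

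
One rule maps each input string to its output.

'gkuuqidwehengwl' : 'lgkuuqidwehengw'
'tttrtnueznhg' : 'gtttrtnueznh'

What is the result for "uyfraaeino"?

The transformation: move the last character to the front.
Doing the same to "uyfraaeino": "ouyfraaein".

ouyfraaein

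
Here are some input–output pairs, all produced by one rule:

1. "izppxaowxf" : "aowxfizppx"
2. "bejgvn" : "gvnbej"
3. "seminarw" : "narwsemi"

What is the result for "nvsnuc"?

What's happening: swap the front and back halves of the string.
Applying that to "nvsnuc" gives "nucnvs".

nucnvs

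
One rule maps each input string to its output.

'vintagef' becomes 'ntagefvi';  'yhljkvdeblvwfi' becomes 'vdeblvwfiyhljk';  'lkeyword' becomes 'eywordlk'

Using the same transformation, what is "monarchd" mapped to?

narchdmo

The transformation: move the last 2 characters to the front (rotate right by 2), then swap the front and back halves of the string.
Applying both steps to "monarchd": "hdmonarc", then "narchdmo".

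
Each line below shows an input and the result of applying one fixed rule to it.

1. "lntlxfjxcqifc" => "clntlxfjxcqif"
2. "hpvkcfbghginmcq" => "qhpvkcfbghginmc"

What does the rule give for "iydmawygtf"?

The pattern: move the last character to the front.
"iydmawygtf" → "fiydmawygt".

fiydmawygt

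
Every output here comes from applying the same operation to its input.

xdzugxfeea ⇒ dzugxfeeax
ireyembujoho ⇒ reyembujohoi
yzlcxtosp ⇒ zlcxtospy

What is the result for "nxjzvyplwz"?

xjzvyplwzn

Looking at the pairs, the operation is to move the first character to the end.
On "nxjzvyplwz" that produces "xjzvyplwzn".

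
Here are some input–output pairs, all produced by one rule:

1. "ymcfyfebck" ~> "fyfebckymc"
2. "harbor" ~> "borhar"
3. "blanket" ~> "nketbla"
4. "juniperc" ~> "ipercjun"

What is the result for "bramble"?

mblebra

Rule — move the first 3 characters to the end (rotate left by 3).
For "bramble" the result is "mblebra".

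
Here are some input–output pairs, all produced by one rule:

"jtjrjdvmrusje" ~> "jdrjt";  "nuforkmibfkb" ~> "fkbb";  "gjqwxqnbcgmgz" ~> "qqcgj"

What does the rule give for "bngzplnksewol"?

glson

The pattern: move the first 2 characters to the end (rotate left by 2), then keep one character in every 3, starting at position 1 (positions 1st, 4th, 7th, ...).
For "bngzplnksewol", step one produces "gzplnksewolbn"; step two turns that into "glson".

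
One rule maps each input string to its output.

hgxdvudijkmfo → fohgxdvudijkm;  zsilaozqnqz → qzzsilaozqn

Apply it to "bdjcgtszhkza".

What's happening: move the last 2 characters to the front (rotate right by 2).
"bdjcgtszhkza" → "zabdjcgtszhk".

zabdjcgtszhk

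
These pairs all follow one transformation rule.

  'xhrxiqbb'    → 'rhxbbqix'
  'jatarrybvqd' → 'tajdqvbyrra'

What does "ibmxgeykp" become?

mbipkyegx

What's happening: reverse the string, then move the last 3 characters to the front (rotate right by 3).
Applying both steps to "ibmxgeykp": "pkyegxmbi", then "mbipkyegx".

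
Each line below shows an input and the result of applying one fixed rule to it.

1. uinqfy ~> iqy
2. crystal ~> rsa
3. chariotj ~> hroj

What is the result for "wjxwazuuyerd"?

The rule is to keep every other character starting from the second (positions 2nd, 4th, 6th, ...).
For "wjxwazuuyerd" the result is "jwzued".

jwzued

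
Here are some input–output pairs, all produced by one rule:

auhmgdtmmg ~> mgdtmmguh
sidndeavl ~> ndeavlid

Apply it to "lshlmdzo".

lmdzosh

Rule — delete the first character, then move the first 2 characters to the end (rotate left by 2).
Applying both steps to "lshlmdzo": "shlmdzo", then "lmdzosh".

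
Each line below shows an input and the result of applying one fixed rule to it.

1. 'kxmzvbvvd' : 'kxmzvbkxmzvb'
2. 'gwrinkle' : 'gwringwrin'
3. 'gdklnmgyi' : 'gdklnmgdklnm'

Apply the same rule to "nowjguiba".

nowjgunowjgu

Each output is the input with this applied: delete the last 3 characters, then write the whole string twice.
"nowjguiba" → "nowjgu" → "nowjgunowjgu".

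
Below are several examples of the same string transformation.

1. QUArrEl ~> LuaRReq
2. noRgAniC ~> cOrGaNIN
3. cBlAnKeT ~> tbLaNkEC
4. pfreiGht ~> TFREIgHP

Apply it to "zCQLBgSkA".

The transformation: flip the case of every letter, then swap the first and last characters.
On "zCQLBgSkA": the first step gives "ZcqlbGsKa", and the second then gives "acqlbGsKZ".

acqlbGsKZ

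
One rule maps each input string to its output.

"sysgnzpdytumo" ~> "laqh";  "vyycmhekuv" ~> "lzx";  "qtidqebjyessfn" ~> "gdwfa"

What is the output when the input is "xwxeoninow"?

jba

The transformation: keep one character in every 3, starting at position 2 (positions 2nd, 5th, 8th, ...), then shift every letter 13 places forward in the alphabet (wrapping around) — i.e. ROT13.
"xwxeoninow" → "won" → "jba".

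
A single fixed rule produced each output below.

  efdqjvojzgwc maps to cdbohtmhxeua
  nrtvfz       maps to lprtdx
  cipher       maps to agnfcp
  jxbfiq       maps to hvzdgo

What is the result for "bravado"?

In each case the input is transformed by: shift every letter 2 places backward in the alphabet (wrapping around).
Applying that to "bravado" gives "zpytybm".

zpytybm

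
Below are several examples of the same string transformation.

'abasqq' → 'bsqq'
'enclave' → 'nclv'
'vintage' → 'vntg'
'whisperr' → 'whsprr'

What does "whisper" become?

The pattern: remove every vowel.
Applying that to "whisper" gives "whspr".

whspr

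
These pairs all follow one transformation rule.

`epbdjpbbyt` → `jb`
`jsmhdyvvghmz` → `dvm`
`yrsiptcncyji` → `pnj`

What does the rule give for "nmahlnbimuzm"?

liz

What's happening: delete the first 2 characters, then keep one character in every 3, starting at position 3 (positions 3rd, 6th, 9th, ...).
For "nmahlnbimuzm", step one produces "ahlnbimuzm"; step two turns that into "liz".
(Check on "yrsiptcncyji": → "siptcncyji" → "pnj" ✓)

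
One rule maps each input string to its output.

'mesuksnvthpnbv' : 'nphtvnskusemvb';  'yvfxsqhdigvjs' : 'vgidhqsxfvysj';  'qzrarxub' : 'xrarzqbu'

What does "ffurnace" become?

anruffec

The rule is to move the last 2 characters to the front (rotate right by 2), then reverse the string.
On "ffurnace": the first step gives "ceffurna", and the second then gives "anruffec".
(Check on "qzrarxub": → "ubqzrarx" → "xrarzqbu" ✓)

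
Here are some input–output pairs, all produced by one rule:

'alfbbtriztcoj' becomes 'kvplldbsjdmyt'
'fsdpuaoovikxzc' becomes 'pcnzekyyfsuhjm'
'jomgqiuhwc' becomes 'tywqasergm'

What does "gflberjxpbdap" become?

qpvlobthzlnkz

The transformation: shift every letter 10 places forward in the alphabet (wrapping around).
So "gflberjxpbdap" becomes "qpvlobthzlnkz".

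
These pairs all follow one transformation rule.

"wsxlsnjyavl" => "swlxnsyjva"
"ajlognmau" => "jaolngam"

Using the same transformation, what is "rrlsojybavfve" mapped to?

Looking at the pairs, the operation is to delete the last character, then swap each adjacent pair of characters (1↔2, 3↔4, ...).
Applying that to "rrlsojybavfve" gives "rrsljobyvavf".

rrsljobyvavf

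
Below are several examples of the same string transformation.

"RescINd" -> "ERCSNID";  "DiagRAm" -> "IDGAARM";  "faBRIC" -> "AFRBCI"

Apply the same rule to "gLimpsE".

Rule — swap each adjacent pair of characters (1↔2, 3↔4, ...), then convert every letter to uppercase.
Starting from "gLimpsE": after the first operation, "LgmispE"; after the second, "LGMISPE".

LGMISPE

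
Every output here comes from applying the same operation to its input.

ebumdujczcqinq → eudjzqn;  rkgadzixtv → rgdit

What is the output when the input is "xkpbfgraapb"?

The pattern: keep every other character starting from the first (positions 1st, 3rd, 5th, ...).
On "xkpbfgraapb" that produces "xpfrab".

xpfrab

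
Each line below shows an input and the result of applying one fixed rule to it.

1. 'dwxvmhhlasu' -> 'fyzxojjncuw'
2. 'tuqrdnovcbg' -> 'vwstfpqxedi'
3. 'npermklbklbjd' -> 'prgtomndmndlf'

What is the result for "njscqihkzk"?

plueskjmbm

Each output is the input with this applied: shift every letter 2 places forward in the alphabet (wrapping around).
Applying that to "njscqihkzk" gives "plueskjmbm".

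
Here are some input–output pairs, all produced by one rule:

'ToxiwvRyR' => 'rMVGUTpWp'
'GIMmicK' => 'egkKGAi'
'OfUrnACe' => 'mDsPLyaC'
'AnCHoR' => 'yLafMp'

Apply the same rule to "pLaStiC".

NjYqRGa

What's happening: shift every letter 2 places backward in the alphabet (wrapping around), then flip the case of every letter.
For "pLaStiC", step one produces "nJyQrgA"; step two turns that into "NjYqRGa".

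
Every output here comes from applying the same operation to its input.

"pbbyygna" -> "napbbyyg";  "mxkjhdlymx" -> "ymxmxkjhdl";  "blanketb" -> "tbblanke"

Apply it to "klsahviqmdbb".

mdbbklsahviq

In each case the input is transformed by: swap the front and back halves of the string, then move the first 2 characters to the end (rotate left by 2).
Starting from "klsahviqmdbb": after the first operation, "iqmdbbklsahv"; after the second, "mdbbklsahviq".
(Check on "mxkjhdlymx": → "dlymxmxkjh" → "ymxmxkjhdl" ✓)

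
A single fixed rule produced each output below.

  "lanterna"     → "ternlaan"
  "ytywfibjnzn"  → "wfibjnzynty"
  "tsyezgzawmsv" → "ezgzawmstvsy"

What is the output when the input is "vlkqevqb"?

qevqvblk

In each case the input is transformed by: swap the first and last characters, then move the first 3 characters to the end (rotate left by 3).
On "vlkqevqb": the first step gives "blkqevqv", and the second then gives "qevqvblk".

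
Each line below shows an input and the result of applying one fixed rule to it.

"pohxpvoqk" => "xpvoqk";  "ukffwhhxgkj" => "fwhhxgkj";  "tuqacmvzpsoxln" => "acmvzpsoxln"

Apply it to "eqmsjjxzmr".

What's happening: delete the first 3 characters.
On "eqmsjjxzmr" that produces "sjjxzmr".

sjjxzmr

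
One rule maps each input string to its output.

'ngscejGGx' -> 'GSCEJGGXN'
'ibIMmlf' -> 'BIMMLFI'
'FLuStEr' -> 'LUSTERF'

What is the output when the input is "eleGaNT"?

LEGANTE

The rule is to move the first character to the end, then convert every letter to uppercase.
Starting from "eleGaNT": after the first operation, "leGaNTe"; after the second, "LEGANTE".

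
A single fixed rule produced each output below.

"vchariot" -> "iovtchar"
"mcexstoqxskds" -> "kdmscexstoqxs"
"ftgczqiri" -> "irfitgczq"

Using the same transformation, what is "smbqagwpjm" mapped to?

In each case the input is transformed by: swap the first and last characters, then move the last 3 characters to the front (rotate right by 3).
On "smbqagwpjm": the first step gives "mmbqagwpjs", and the second then gives "pjsmmbqagw".

pjsmmbqagw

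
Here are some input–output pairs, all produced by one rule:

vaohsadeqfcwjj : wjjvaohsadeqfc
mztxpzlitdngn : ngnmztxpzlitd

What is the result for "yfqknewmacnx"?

Looking at the pairs, the operation is to move the last 3 characters to the front (rotate right by 3).
"yfqknewmacnx" → "cnxyfqknewma".

cnxyfqknewma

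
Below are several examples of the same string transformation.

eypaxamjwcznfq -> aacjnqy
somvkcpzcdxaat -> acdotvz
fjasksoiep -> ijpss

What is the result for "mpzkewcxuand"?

The transformation: keep every other character starting from the second (positions 2nd, 4th, 6th, ...), then sort the characters into alphabetical order.
Starting from "mpzkewcxuand": after the first operation, "pkwxad"; after the second, "adkpwx".
(Check on "fjasksoiep": → "jssip" → "ijpss" ✓)

adkpwx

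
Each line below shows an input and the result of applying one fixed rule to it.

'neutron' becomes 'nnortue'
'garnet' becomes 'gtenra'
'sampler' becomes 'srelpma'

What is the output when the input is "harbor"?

Rule — reverse the string, then move the last character to the front.
On "harbor": the first step gives "robrah", and the second then gives "hrobra".

hrobra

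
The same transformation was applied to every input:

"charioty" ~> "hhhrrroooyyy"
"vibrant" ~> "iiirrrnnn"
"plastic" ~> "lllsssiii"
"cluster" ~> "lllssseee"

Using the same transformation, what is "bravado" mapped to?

The rule is to keep every other character starting from the second (positions 2nd, 4th, 6th, ...), then repeat every character 3 times.
Starting from "bravado": after the first operation, "rvd"; after the second, "rrrvvvddd".

rrrvvvddd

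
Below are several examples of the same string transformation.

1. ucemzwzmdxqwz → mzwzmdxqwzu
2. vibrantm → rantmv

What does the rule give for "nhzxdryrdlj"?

xdryrdljn

Looking at the pairs, the operation is to move the first character to the end, then delete the first 2 characters.
For "nhzxdryrdlj" the result is "xdryrdljn".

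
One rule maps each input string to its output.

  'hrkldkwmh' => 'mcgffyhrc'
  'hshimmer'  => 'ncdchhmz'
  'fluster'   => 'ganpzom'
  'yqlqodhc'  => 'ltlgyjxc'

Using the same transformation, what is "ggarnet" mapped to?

bbmvzio

Rule — swap each adjacent pair of characters (1↔2, 3↔4, ...), then shift every letter 5 places backward in the alphabet (wrapping around).
For "ggarnet", step one produces "ggraent"; step two turns that into "bbmvzio".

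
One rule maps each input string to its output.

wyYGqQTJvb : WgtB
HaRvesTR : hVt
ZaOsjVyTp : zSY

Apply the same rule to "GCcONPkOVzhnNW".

goKZn

The transformation: keep one character in every 3, starting at position 1 (positions 1st, 4th, 7th, ...), then flip the case of every letter.
Working it through for "GCcONPkOVzhnNW": intermediate "GOkzN", final "goKZn".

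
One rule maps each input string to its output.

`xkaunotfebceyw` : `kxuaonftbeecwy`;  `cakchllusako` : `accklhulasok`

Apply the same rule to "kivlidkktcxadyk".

iklvdikkctaxydk

The pattern: swap each adjacent pair of characters (1↔2, 3↔4, ...).
Doing the same to "kivlidkktcxadyk": "iklvdikkctaxydk".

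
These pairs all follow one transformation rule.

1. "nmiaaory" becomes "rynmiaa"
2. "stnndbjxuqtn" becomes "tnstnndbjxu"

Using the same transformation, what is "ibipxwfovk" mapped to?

The rule is to move the last 2 characters to the front (rotate right by 2), then delete the last character.
Applying that to "ibipxwfovk" gives "vkibipxwf".

vkibipxwf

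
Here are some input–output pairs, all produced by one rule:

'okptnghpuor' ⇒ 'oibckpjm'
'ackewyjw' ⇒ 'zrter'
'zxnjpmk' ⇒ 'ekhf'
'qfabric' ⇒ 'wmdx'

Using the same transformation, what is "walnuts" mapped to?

ipon

Looking at the pairs, the operation is to delete the first 3 characters, then shift every letter 5 places backward in the alphabet (wrapping around).
For "walnuts", step one produces "nuts"; step two turns that into "ipon".
(Check on "qfabric": → "bric" → "wmdx" ✓)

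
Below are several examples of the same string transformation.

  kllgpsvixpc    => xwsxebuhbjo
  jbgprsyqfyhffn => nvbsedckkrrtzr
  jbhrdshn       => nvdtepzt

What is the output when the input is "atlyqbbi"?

Each output is the input with this applied: swap each adjacent pair of characters (1↔2, 3↔4, ...), then shift every letter 12 places forward in the alphabet (wrapping around).
"atlyqbbi" → "taylbqib" → "fmkxncun".
(Check on "jbhrdshn": → "bjrhsdnh" → "nvdtepzt" ✓)

fmkxncun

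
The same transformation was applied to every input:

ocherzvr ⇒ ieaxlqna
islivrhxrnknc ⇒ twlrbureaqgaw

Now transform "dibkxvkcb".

tlkmrktge

Looking at the pairs, the operation is to shift every letter 9 places forward in the alphabet (wrapping around), then move the last 3 characters to the front (rotate right by 3).
Applying both steps to "dibkxvkcb": "mrktgetlk", then "tlkmrktge".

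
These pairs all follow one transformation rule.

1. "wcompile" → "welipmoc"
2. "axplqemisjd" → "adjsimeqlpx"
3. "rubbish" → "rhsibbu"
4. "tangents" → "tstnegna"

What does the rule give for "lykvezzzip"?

Rule — reverse the string, then move the last character to the front.
On "lykvezzzip": the first step gives "pizzzevkyl", and the second then gives "lpizzzevky".

lpizzzevky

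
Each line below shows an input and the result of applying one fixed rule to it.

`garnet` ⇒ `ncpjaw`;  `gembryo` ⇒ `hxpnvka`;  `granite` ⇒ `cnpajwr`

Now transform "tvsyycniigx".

What's happening: move the last 2 characters to the front (rotate right by 2), then shift every letter 9 places forward in the alphabet (wrapping around).
Starting from "tvsyycniigx": after the first operation, "gxtvsyycnii"; after the second, "pgcebhhlwrr".

pgcebhhlwrr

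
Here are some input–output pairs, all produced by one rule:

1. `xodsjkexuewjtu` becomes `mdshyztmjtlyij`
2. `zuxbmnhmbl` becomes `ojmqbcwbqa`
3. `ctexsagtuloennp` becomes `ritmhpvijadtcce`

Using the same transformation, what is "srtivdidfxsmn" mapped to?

The transformation: shift every letter 11 places backward in the alphabet (wrapping around).
For "srtivdidfxsmn" the result is "hgixksxsumhbc".

hgixksxsumhbc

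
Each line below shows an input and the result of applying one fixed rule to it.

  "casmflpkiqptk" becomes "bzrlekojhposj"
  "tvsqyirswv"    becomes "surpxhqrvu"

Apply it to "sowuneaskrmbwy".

Looking at the pairs, the operation is to shift every letter 1 place backward in the alphabet (wrapping around).
Applying that to "sowuneaskrmbwy" gives "rnvtmdzrjqlavx".

rnvtmdzrjqlavx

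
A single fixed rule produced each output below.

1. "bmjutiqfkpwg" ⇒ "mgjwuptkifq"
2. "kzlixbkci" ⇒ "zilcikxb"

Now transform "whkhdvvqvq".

hqkvhqdvv

The pattern: delete the first character, then take characters alternately from the front and the back (1st, last, 2nd, 2nd-last, ...).
Applying that to "whkhdvvqvq" gives "hqkvhqdvv".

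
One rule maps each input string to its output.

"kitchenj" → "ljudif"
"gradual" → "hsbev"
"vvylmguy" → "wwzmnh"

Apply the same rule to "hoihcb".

The rule is to delete the last 2 characters, then shift every letter 1 place forward in the alphabet (wrapping around).
On "hoihcb": the first step gives "hoih", and the second then gives "ipji".

ipji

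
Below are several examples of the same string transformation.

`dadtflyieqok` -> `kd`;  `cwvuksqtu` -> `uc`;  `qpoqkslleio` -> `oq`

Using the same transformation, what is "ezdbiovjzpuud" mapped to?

de

Rule — move the last character to the front, then keep only the first 2 characters.
"ezdbiovjzpuud" → "dezdbiovjzpuu" → "de".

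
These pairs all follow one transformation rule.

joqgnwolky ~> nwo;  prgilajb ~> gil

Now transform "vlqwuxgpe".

wux

In each case the input is transformed by: move the last 3 characters to the front (rotate right by 3), then keep only the last 3 characters.
Doing the same to "vlqwuxgpe": "wux".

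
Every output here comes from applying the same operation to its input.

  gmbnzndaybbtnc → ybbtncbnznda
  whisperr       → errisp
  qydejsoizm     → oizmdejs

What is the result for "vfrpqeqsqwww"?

Rule — delete the first 2 characters, then swap the front and back halves of the string.
Applying both steps to "vfrpqeqsqwww": "rpqeqsqwww", then "sqwwwrpqeq".

sqwwwrpqeq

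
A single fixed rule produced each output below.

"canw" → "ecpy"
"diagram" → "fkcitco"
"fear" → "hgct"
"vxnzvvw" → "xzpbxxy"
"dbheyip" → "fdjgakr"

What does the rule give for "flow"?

The transformation: shift every letter 2 places forward in the alphabet (wrapping around).
So "flow" becomes "hnqy".

hnqy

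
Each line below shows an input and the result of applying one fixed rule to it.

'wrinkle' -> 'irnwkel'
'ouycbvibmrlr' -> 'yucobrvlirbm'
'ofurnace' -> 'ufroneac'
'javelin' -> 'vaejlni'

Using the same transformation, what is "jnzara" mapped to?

The rule is to move the first 2 characters to the end (rotate left by 2), then take characters alternately from the front and the back (1st, last, 2nd, 2nd-last, ...).
Working it through for "jnzara": intermediate "zarajn", final "znajra".
(Check on "javelin": → "velinja" → "vaejlni" ✓)

znajra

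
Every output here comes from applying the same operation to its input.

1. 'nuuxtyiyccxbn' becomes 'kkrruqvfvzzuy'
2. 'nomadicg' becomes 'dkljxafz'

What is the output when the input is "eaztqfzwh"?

The pattern: shift every letter 3 places backward in the alphabet (wrapping around), then move the last character to the front.
"eaztqfzwh" → "bxwqncwte" → "ebxwqncwt".

ebxwqncwt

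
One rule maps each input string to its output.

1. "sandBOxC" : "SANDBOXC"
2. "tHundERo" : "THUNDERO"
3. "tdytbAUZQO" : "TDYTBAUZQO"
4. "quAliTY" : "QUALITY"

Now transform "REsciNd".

RESCIND

The transformation: convert every letter to uppercase.
So "REsciNd" becomes "RESCIND".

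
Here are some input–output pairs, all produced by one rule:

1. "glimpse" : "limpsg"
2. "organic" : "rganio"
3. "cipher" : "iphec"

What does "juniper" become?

The pattern: delete the last character, then move the first character to the end.
"juniper" → "junipe" → "unipej".

unipej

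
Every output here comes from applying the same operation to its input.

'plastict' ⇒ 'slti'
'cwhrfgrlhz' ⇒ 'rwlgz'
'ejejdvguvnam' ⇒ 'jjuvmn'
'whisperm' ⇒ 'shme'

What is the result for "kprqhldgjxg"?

Looking at the pairs, the operation is to keep every other character starting from the second (positions 2nd, 4th, 6th, ...), then swap each adjacent pair of characters (1↔2, 3↔4, ...).
Starting from "kprqhldgjxg": after the first operation, "pqlgx"; after the second, "qpglx".

qpglx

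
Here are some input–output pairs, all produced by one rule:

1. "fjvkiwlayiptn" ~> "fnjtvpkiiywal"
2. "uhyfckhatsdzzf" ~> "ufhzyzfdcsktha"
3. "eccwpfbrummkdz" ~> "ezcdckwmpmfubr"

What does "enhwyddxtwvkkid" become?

Looking at the pairs, the operation is to take characters alternately from the front and the back (1st, last, 2nd, 2nd-last, ...).
So "enhwyddxtwvkkid" becomes "ednihkwkyvdwdtx".

ednihkwkyvdwdtx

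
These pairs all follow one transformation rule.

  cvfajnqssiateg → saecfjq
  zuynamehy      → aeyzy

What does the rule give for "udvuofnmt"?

Rule — keep every other character starting from the first (positions 1st, 3rd, 5th, ...), then move the last 3 characters to the front (rotate right by 3).
Working it through for "udvuofnmt": intermediate "uvont", final "ontuv".

ontuv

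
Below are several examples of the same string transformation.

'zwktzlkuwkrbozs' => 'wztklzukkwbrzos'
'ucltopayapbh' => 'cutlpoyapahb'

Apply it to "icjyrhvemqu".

ciyjhrevqmu

The transformation: swap each adjacent pair of characters (1↔2, 3↔4, ...).
For "icjyrhvemqu" the result is "ciyjhrevqmu".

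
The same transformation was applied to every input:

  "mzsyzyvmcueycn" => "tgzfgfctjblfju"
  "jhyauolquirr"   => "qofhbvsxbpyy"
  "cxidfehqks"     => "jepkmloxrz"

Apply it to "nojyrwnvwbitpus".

uvqfyducdipawbz

The transformation: shift every letter 7 places forward in the alphabet (wrapping around).
Doing the same to "nojyrwnvwbitpus": "uvqfyducdipawbz".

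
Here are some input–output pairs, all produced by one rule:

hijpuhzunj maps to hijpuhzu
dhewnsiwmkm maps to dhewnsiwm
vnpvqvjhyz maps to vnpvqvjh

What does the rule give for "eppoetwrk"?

eppoetw

Looking at the pairs, the operation is to delete the last 2 characters.
On "eppoetwrk" that produces "eppoetw".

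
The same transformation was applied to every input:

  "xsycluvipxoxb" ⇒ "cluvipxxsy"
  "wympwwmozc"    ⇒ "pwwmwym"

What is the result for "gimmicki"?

migim

Each output is the input with this applied: delete the last 3 characters, then move the first 3 characters to the end (rotate left by 3).
"gimmicki" → "gimmi" → "migim".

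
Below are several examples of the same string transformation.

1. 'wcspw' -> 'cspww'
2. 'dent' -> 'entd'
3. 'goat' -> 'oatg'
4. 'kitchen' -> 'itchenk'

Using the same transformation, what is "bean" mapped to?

eanb

The rule is to move the first character to the end.
"bean" → "eanb".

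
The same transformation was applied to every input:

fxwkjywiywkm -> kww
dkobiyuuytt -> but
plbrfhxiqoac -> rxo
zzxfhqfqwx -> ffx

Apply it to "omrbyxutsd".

In each case the input is transformed by: delete the first 3 characters, then keep one character in every 3, starting at position 1 (positions 1st, 4th, 7th, ...).
Starting from "omrbyxutsd": after the first operation, "byxutsd"; after the second, "bud".

bud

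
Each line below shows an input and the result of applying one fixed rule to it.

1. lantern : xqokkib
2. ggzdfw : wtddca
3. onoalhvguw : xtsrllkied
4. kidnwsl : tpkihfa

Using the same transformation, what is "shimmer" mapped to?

Rule — shift every letter 3 places backward in the alphabet (wrapping around), then sort the characters into reverse alphabetical order.
For "shimmer", step one produces "pefjjbo"; step two turns that into "pojjfeb".

pojjfeb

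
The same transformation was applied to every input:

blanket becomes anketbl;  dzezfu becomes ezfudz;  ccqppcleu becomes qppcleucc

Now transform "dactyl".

Looking at the pairs, the operation is to move the first 2 characters to the end (rotate left by 2).
"dactyl" → "ctylda".

ctylda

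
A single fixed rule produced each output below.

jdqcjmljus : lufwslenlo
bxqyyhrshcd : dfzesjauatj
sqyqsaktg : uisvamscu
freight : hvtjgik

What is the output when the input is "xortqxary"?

zaqttcvzs

The transformation: shift every letter 2 places forward in the alphabet (wrapping around), then take characters alternately from the front and the back (1st, last, 2nd, 2nd-last, ...).
"xortqxary" → "zaqttcvzs".
(Check on "jdqcjmljus": → "lfselonlwu" → "lufwslenlo" ✓)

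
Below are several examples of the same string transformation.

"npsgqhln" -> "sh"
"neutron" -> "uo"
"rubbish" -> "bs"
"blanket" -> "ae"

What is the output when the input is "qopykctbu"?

The rule is to keep one character in every 3, starting at position 3 (positions 3rd, 6th, 9th, ...).
"qopykctbu" → "pcu".

pcu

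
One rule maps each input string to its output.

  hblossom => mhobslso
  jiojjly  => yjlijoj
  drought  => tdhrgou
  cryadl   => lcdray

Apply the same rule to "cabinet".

What's happening: reverse the string, then take characters alternately from the front and the back (1st, last, 2nd, 2nd-last, ...).
Working it through for "cabinet": intermediate "tenibac", final "tceanbi".

tceanbi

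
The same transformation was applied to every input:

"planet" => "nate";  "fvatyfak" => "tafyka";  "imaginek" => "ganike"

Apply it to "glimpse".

mispe

Rule — swap each adjacent pair of characters (1↔2, 3↔4, ...), then delete the first 2 characters.
For "glimpse", step one produces "lgmispe"; step two turns that into "mispe".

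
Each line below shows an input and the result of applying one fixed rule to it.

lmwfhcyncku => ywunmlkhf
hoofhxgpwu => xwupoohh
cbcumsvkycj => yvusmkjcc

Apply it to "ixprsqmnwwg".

The transformation: sort the characters into reverse alphabetical order, then delete the last 2 characters.
On "ixprsqmnwwg": the first step gives "xwwsrqpnmig", and the second then gives "xwwsrqpnm".

xwwsrqpnm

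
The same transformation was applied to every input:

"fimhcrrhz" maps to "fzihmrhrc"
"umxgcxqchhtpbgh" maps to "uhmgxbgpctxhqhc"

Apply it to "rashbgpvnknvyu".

ruaysvhnbkgnpv

What's happening: take characters alternately from the front and the back (1st, last, 2nd, 2nd-last, ...).
On "rashbgpvnknvyu" that produces "ruaysvhnbkgnpv".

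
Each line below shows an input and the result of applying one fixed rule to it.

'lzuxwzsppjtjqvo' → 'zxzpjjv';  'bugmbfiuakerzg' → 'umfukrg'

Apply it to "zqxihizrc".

qiir

The transformation: keep every other character starting from the second (positions 2nd, 4th, 6th, ...).
So "zqxihizrc" becomes "qiir".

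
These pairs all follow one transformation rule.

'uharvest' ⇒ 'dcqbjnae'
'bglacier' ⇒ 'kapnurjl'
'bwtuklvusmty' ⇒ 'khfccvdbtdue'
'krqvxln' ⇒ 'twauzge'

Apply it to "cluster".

laundcb

The rule is to shift every letter 9 places forward in the alphabet (wrapping around), then take characters alternately from the front and the back (1st, last, 2nd, 2nd-last, ...).
So "cluster" becomes "laundcb".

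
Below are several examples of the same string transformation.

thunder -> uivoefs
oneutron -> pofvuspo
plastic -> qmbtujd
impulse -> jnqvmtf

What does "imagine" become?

jnbhjof

The transformation: shift every letter 1 place forward in the alphabet (wrapping around).
For "imagine" the result is "jnbhjof".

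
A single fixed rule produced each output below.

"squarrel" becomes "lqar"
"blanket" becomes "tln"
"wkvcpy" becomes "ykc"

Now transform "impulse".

emu

What's happening: move the last 2 characters to the front (rotate right by 2), then keep every other character starting from the second (positions 2nd, 4th, 6th, ...).
Applying both steps to "impulse": "seimpul", then "emu".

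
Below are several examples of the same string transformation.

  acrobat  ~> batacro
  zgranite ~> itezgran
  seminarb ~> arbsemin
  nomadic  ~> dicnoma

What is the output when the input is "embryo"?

ryoemb

The rule is to move the last 3 characters to the front (rotate right by 3).
So "embryo" becomes "ryoemb".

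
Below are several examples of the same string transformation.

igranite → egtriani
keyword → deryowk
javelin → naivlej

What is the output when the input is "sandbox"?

xaonbds

Each output is the input with this applied: take characters alternately from the front and the back (1st, last, 2nd, 2nd-last, ...), then move the first character to the end.
On "sandbox" that produces "xaonbds".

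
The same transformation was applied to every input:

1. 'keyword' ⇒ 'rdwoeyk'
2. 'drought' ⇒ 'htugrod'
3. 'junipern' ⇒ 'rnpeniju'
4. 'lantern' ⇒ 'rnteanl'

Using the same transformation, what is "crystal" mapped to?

The pattern: reverse the string, then swap each adjacent pair of characters (1↔2, 3↔4, ...).
On "crystal": the first step gives "latsyrc", and the second then gives "alstryc".

alstryc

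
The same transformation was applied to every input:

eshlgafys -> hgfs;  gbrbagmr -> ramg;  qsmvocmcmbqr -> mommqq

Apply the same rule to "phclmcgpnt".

cmgnp

The transformation: move the first character to the end, then keep every other character starting from the second (positions 2nd, 4th, 6th, ...).
"phclmcgpnt" → "hclmcgpntp" → "cmgnp".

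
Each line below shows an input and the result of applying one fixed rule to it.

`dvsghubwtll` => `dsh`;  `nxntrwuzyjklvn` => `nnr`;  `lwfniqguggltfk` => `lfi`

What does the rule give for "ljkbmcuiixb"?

In each case the input is transformed by: keep every other character starting from the first (positions 1st, 3rd, 5th, ...), then keep only the first 3 characters.
For "ljkbmcuiixb", step one produces "lkmuib"; step two turns that into "lkm".
(Check on "nxntrwuzyjklvn": → "nnruykv" → "nnr" ✓)

lkm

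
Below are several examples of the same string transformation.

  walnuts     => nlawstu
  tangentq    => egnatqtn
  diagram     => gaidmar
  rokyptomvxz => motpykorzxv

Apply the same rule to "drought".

Looking at the pairs, the operation is to move the last 3 characters to the front (rotate right by 3), then reverse the string.
For "drought", step one produces "ghtdrou"; step two turns that into "uordthg".
(Check on "walnuts": → "utswaln" → "nlawstu" ✓)

uordthg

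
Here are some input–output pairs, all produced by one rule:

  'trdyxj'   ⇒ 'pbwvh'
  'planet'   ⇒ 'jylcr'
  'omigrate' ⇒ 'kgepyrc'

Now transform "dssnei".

qqlcg

The rule is to delete the first character, then shift every letter 2 places backward in the alphabet (wrapping around).
"dssnei" → "ssnei" → "qqlcg".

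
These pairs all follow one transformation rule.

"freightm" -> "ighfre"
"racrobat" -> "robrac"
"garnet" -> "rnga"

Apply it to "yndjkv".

djyn

Looking at the pairs, the operation is to delete the last 2 characters, then swap the front and back halves of the string.
Starting from "yndjkv": after the first operation, "yndj"; after the second, "djyn".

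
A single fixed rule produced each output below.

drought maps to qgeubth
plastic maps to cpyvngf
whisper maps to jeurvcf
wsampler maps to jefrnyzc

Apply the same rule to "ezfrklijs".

rfmwsveyx

Each output is the input with this applied: take characters alternately from the front and the back (1st, last, 2nd, 2nd-last, ...), then shift every letter 13 places forward in the alphabet (wrapping around) — i.e. ROT13.
Applying both steps to "ezfrklijs": "eszjfirlk", then "rfmwsveyx".
(Check on "whisper": → "wrheips" → "jeurvcf" ✓)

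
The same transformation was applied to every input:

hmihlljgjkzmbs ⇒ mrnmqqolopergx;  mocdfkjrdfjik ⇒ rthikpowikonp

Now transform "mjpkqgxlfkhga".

roupvlcqkpmlf

The pattern: shift every letter 5 places forward in the alphabet (wrapping around).
Applying that to "mjpkqgxlfkhga" gives "roupvlcqkpmlf".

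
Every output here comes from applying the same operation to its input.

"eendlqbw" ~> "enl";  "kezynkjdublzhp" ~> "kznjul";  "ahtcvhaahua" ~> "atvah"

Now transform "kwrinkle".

The rule is to keep every other character starting from the first (positions 1st, 3rd, 5th, ...), then delete the last character.
For "kwrinkle", step one produces "krnl"; step two turns that into "krn".

krn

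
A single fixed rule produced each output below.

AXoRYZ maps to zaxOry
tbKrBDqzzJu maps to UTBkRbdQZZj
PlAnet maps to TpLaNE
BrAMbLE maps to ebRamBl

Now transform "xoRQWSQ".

qXOrqws

Looking at the pairs, the operation is to flip the case of every letter, then move the last character to the front.
On "xoRQWSQ": the first step gives "XOrqwsq", and the second then gives "qXOrqws".
(Check on "tbKrBDqzzJu": → "TBkRbdQZZjU" → "UTBkRbdQZZj" ✓)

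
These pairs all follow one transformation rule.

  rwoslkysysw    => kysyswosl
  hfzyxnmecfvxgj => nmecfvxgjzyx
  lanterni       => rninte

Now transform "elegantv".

Looking at the pairs, the operation is to delete the first 2 characters, then move the first 3 characters to the end (rotate left by 3).
Applying both steps to "elegantv": "egantv", then "ntvega".

ntvega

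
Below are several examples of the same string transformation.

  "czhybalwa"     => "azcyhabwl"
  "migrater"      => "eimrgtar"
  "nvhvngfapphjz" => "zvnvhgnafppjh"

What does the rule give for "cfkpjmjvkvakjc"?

jfcpkmjvjvkkac

Rule — swap each adjacent pair of characters (1↔2, 3↔4, ...), then move the last character to the front.
For "cfkpjmjvkvakjc", step one produces "fcpkmjvjvkkacj"; step two turns that into "jfcpkmjvjvkkac".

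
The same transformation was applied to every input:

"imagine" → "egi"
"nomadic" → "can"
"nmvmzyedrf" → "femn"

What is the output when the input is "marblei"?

Each output is the input with this applied: reverse the string, then keep one character in every 3, starting at position 1 (positions 1st, 4th, 7th, ...).
Starting from "marblei": after the first operation, "ielbram"; after the second, "ibm".

ibm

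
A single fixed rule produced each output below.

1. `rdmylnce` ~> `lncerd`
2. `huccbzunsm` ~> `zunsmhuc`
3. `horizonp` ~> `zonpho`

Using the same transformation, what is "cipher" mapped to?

herc

Rule — swap the front and back halves of the string, then delete the last 2 characters.
Doing the same to "cipher": "herc".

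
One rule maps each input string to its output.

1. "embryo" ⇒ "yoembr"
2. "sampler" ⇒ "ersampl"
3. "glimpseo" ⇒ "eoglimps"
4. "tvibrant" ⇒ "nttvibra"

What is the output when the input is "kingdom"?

omkingd

Looking at the pairs, the operation is to move the last 2 characters to the front (rotate right by 2).
For "kingdom" the result is "omkingd".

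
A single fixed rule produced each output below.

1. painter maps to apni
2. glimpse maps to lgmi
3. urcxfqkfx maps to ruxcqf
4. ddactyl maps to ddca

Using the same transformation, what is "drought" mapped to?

rduo

In each case the input is transformed by: swap each adjacent pair of characters (1↔2, 3↔4, ...), then delete the last 3 characters.
So "drought" becomes "rduo".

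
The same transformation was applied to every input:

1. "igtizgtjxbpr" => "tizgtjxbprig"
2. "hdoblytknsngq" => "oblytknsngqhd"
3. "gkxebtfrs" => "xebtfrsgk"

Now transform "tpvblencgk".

vblencgktp

What's happening: move the first 2 characters to the end (rotate left by 2).
So "tpvblencgk" becomes "vblencgktp".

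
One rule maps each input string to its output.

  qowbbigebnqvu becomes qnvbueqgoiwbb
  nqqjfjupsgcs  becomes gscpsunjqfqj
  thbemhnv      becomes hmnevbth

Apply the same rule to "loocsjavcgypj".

The transformation: move the last 3 characters to the front (rotate right by 3), then take characters alternately from the front and the back (1st, last, 2nd, 2nd-last, ...).
For "loocsjavcgypj", step one produces "ypjloocsjavcg"; step two turns that into "ygpcjvlaojosc".
(Check on "qowbbigebnqvu": → "qvuqowbbigebn" → "qnvbueqgoiwbb" ✓)

ygpcjvlaojosc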